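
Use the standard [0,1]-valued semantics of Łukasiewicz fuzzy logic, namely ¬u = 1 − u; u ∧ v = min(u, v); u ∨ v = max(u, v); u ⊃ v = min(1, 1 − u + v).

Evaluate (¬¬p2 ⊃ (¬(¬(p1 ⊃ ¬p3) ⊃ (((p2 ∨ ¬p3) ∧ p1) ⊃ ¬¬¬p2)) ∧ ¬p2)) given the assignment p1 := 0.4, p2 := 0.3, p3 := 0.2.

0.70

¬p2: Łukasiewicz ¬ gives 1 − 0.3 = 0.7
¬¬p2: Łukasiewicz ¬ gives 1 − 0.7 = 0.3
¬p3: Łukasiewicz ¬ gives 1 − 0.2 = 0.8
(p1 ⊃ ¬p3): min(1, 1 − 0.4 + 0.8) = 1
¬(p1 ⊃ ¬p3): Łukasiewicz ¬ gives 1 − 1 = 0
¬p3: Łukasiewicz ¬ gives 1 − 0.2 = 0.8
(p2 ∨ ¬p3) = max(0.3, 0.8) = 0.8
((p2 ∨ ¬p3) ∧ p1) = min(0.8, 0.4) = 0.4
¬p2: Łukasiewicz ¬ gives 1 − 0.3 = 0.7
¬¬p2: Łukasiewicz ¬ gives 1 − 0.7 = 0.3
¬¬¬p2: Łukasiewicz ¬ gives 1 − 0.3 = 0.7
(((p2 ∨ ¬p3) ∧ p1) ⊃ ¬¬¬p2): min(1, 1 − 0.4 + 0.7) = 1
(¬(p1 ⊃ ¬p3) ⊃ (((p2 ∨ ¬p3) ∧ p1) ⊃ ¬¬¬p2)): min(1, 1 − 0 + 1) = 1
¬(¬(p1 ⊃ ¬p3) ⊃ (((p2 ∨ ¬p3) ∧ p1) ⊃ ¬¬¬p2)): Łukasiewicz ¬ gives 1 − 1 = 0
¬p2: Łukasiewicz ¬ gives 1 − 0.3 = 0.7
(¬(¬(p1 ⊃ ¬p3) ⊃ (((p2 ∨ ¬p3) ∧ p1) ⊃ ¬¬¬p2)) ∧ ¬p2) = min(0, 0.7) = 0
(¬¬p2 ⊃ (¬(¬(p1 ⊃ ¬p3) ⊃ (((p2 ∨ ¬p3) ∧ p1) ⊃ ¬¬¬p2)) ∧ ¬p2)): min(1, 1 − 0.3 + 0) = 0.7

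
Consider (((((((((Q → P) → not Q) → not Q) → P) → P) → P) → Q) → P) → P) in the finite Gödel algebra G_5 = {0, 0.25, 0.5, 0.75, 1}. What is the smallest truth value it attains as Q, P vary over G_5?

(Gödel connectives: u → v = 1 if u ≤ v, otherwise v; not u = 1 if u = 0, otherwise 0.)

The minimum is attained at Q = 0, P = 0.25:
  (Q → P): 0 ≤ 0.25, so result = 1
  not Q: Gödel ¬ of 0 = 1 (operand is 0)
  ((Q → P) → not Q): 1 ≤ 1, so result = 1
  not Q: Gödel ¬ of 0 = 1 (operand is 0)
  (((Q → P) → not Q) → not Q): 1 ≤ 1, so result = 1
  ((((Q → P) → not Q) → not Q) → P): 1 > 0.25, so result = 0.25
  (((((Q → P) → not Q) → not Q) → P) → P): 0.25 ≤ 0.25, so result = 1
  ((((((Q → P) → not Q) → not Q) → P) → P) → P): 1 > 0.25, so result = 0.25
  (((((((Q → P) → not Q) → not Q) → P) → P) → P) → Q): 0.25 > 0, so result = 0
  ((((((((Q → P) → not Q) → not Q) → P) → P) → P) → Q) → P): 0 ≤ 0.25, so result = 1
  (((((((((Q → P) → not Q) → not Q) → P) → P) → P) → Q) → P) → P): 1 > 0.25, so result = 0.25
Checking all 25 assignments confirms none give a value below 0.25.

0.25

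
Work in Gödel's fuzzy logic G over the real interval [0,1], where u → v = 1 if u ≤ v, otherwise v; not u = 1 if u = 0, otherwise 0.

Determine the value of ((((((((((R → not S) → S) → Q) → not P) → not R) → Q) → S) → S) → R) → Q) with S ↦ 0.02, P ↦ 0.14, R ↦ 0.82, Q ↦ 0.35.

not S: Gödel ¬ of 0.02 = 0 (operand ≠ 0)
(R → not S): 0.82 > 0, so result = 0
((R → not S) → S): 0 ≤ 0.02, so result = 1
(((R → not S) → S) → Q): 1 > 0.35, so result = 0.35
not P: Gödel ¬ of 0.14 = 0 (operand ≠ 0)
((((R → not S) → S) → Q) → not P): 0.35 > 0, so result = 0
not R: Gödel ¬ of 0.82 = 0 (operand ≠ 0)
(((((R → not S) → S) → Q) → not P) → not R): 0 ≤ 0, so result = 1
((((((R → not S) → S) → Q) → not P) → not R) → Q): 1 > 0.35, so result = 0.35
(((((((R → not S) → S) → Q) → not P) → not R) → Q) → S): 0.35 > 0.02, so result = 0.02
((((((((R → not S) → S) → Q) → not P) → not R) → Q) → S) → S): 0.02 ≤ 0.02, so result = 1
(((((((((R → not S) → S) → Q) → not P) → not R) → Q) → S) → S) → R): 1 > 0.82, so result = 0.82
((((((((((R → not S) → S) → Q) → not P) → not R) → Q) → S) → S) → R) → Q): 0.82 > 0.35, so result = 0.35

0.35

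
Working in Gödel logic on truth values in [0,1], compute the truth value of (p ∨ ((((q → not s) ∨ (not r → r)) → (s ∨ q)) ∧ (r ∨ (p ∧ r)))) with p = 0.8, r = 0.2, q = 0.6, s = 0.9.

0.80

not s: Gödel ¬ of 0.9 = 0 (operand ≠ 0)
(q → not s): 0.6 > 0, so result = 0
not r: Gödel ¬ of 0.2 = 0 (operand ≠ 0)
(not r → r): 0 ≤ 0.2, so result = 1
((q → not s) ∨ (not r → r)) = max(0, 1) = 1
(s ∨ q) = max(0.9, 0.6) = 0.9
(((q → not s) ∨ (not r → r)) → (s ∨ q)): 1 > 0.9, so result = 0.9
(p ∧ r) = min(0.8, 0.2) = 0.2
(r ∨ (p ∧ r)) = max(0.2, 0.2) = 0.2
((((q → not s) ∨ (not r → r)) → (s ∨ q)) ∧ (r ∨ (p ∧ r))) = min(0.9, 0.2) = 0.2
(p ∨ ((((q → not s) ∨ (not r → r)) → (s ∨ q)) ∧ (r ∨ (p ∧ r)))) = max(0.8, 0.2) = 0.8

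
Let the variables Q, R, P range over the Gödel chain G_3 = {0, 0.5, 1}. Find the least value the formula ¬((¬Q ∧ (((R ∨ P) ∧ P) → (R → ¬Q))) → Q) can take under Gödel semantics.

The minimum is attained at Q = 0.5, R = 0, P = 0:
  ¬Q: Gödel ¬ of 0.5 = 0 (operand ≠ 0)
  (R ∨ P) = max(0, 0) = 0
  ((R ∨ P) ∧ P) = min(0, 0) = 0
  ¬Q: Gödel ¬ of 0.5 = 0 (operand ≠ 0)
  (R → ¬Q): 0 ≤ 0, so result = 1
  (((R ∨ P) ∧ P) → (R → ¬Q)): 0 ≤ 1, so result = 1
  (¬Q ∧ (((R ∨ P) ∧ P) → (R → ¬Q))) = min(0, 1) = 0
  ((¬Q ∧ (((R ∨ P) ∧ P) → (R → ¬Q))) → Q): 0 ≤ 0.5, so result = 1
  ¬((¬Q ∧ (((R ∨ P) ∧ P) → (R → ¬Q))) → Q): Gödel ¬ of 1 = 0 (operand ≠ 0)
Checking all 27 assignments confirms none give a value below 0.00.

0.00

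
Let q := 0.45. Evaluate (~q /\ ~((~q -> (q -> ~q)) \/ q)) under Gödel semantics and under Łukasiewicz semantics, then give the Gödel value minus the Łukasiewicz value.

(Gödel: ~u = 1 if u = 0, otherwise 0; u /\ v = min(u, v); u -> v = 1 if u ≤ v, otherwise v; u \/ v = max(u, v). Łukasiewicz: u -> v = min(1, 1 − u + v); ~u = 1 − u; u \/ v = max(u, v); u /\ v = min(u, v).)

0.00

Gödel evaluation:
  ~q: Gödel ¬ of 0.45 = 0 (operand ≠ 0)
  ~q: Gödel ¬ of 0.45 = 0 (operand ≠ 0)
  ~q: Gödel ¬ of 0.45 = 0 (operand ≠ 0)
  (q -> ~q): 0.45 > 0, so result = 0
  (~q -> (q -> ~q)): 0 ≤ 0, so result = 1
  ((~q -> (q -> ~q)) \/ q) = max(1, 0.45) = 1
  ~((~q -> (q -> ~q)) \/ q): Gödel ¬ of 1 = 0 (operand ≠ 0)
  (~q /\ ~((~q -> (q -> ~q)) \/ q)) = min(0, 0) = 0
  Gödel value = 0
Łukasiewicz evaluation:
  ~q: Łukasiewicz ¬ gives 1 − 0.45 = 0.55
  ~q: Łukasiewicz ¬ gives 1 − 0.45 = 0.55
  ~q: Łukasiewicz ¬ gives 1 − 0.45 = 0.55
  (q -> ~q): min(1, 1 − 0.45 + 0.55) = 1
  (~q -> (q -> ~q)): min(1, 1 − 0.55 + 1) = 1
  ((~q -> (q -> ~q)) \/ q) = max(1, 0.45) = 1
  ~((~q -> (q -> ~q)) \/ q): Łukasiewicz ¬ gives 1 − 1 = 0
  (~q /\ ~((~q -> (q -> ~q)) \/ q)) = min(0.55, 0) = 0
  Łukasiewicz value = 0
Difference: 0 − 0 = 0.00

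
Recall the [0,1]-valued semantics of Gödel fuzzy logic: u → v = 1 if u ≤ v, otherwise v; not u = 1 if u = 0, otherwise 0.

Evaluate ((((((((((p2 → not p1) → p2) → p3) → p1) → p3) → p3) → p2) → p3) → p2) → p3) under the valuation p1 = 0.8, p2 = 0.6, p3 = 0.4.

0.40

not p1: Gödel ¬ of 0.8 = 0 (operand ≠ 0)
(p2 → not p1): 0.6 > 0, so result = 0
((p2 → not p1) → p2): 0 ≤ 0.6, so result = 1
(((p2 → not p1) → p2) → p3): 1 > 0.4, so result = 0.4
((((p2 → not p1) → p2) → p3) → p1): 0.4 ≤ 0.8, so result = 1
(((((p2 → not p1) → p2) → p3) → p1) → p3): 1 > 0.4, so result = 0.4
((((((p2 → not p1) → p2) → p3) → p1) → p3) → p3): 0.4 ≤ 0.4, so result = 1
(((((((p2 → not p1) → p2) → p3) → p1) → p3) → p3) → p2): 1 > 0.6, so result = 0.6
((((((((p2 → not p1) → p2) → p3) → p1) → p3) → p3) → p2) → p3): 0.6 > 0.4, so result = 0.4
(((((((((p2 → not p1) → p2) → p3) → p1) → p3) → p3) → p2) → p3) → p2): 0.4 ≤ 0.6, so result = 1
((((((((((p2 → not p1) → p2) → p3) → p1) → p3) → p3) → p2) → p3) → p2) → p3): 1 > 0.4, so result = 0.4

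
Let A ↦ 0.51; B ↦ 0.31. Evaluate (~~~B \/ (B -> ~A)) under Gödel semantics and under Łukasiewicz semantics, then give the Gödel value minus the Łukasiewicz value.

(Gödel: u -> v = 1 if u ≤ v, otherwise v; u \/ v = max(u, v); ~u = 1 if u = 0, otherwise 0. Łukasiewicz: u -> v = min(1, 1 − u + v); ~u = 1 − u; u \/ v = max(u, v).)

-1.00

Gödel evaluation:
  ~B: Gödel ¬ of 0.31 = 0 (operand ≠ 0)
  ~~B: Gödel ¬ of 0 = 1 (operand is 0)
  ~~~B: Gödel ¬ of 1 = 0 (operand ≠ 0)
  ~A: Gödel ¬ of 0.51 = 0 (operand ≠ 0)
  (B -> ~A): 0.31 > 0, so result = 0
  (~~~B \/ (B -> ~A)) = max(0, 0) = 0
  Gödel value = 0
Łukasiewicz evaluation:
  ~B: Łukasiewicz ¬ gives 1 − 0.31 = 0.69
  ~~B: Łukasiewicz ¬ gives 1 − 0.69 = 0.31
  ~~~B: Łukasiewicz ¬ gives 1 − 0.31 = 0.69
  ~A: Łukasiewicz ¬ gives 1 − 0.51 = 0.49
  (B -> ~A): min(1, 1 − 0.31 + 0.49) = 1
  (~~~B \/ (B -> ~A)) = max(0.69, 1) = 1
  Łukasiewicz value = 1
Difference: 0 − 1 = -1.00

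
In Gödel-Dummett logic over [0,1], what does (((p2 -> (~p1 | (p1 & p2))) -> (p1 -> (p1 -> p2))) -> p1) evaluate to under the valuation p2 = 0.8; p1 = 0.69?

~p1: Gödel ¬ of 0.69 = 0 (operand ≠ 0)
(p1 & p2) = min(0.69, 0.8) = 0.69
(~p1 | (p1 & p2)) = max(0, 0.69) = 0.69
(p2 -> (~p1 | (p1 & p2))): 0.8 > 0.69, so result = 0.69
(p1 -> p2): 0.69 ≤ 0.8, so result = 1
(p1 -> (p1 -> p2)): 0.69 ≤ 1, so result = 1
((p2 -> (~p1 | (p1 & p2))) -> (p1 -> (p1 -> p2))): 0.69 ≤ 1, so result = 1
(((p2 -> (~p1 | (p1 & p2))) -> (p1 -> (p1 -> p2))) -> p1): 1 > 0.69, so result = 0.69

0.69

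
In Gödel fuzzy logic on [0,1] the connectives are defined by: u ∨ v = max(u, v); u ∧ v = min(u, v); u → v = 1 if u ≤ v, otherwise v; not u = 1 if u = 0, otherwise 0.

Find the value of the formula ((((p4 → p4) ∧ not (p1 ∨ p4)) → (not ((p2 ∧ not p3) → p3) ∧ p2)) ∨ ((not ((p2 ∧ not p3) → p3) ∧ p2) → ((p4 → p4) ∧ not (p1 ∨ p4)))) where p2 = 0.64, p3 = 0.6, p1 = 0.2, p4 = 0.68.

(p4 → p4): 0.68 ≤ 0.68, so result = 1
(p1 ∨ p4) = max(0.2, 0.68) = 0.68
not (p1 ∨ p4): Gödel ¬ of 0.68 = 0 (operand ≠ 0)
((p4 → p4) ∧ not (p1 ∨ p4)) = min(1, 0) = 0
not p3: Gödel ¬ of 0.6 = 0 (operand ≠ 0)
(p2 ∧ not p3) = min(0.64, 0) = 0
((p2 ∧ not p3) → p3): 0 ≤ 0.6, so result = 1
not ((p2 ∧ not p3) → p3): Gödel ¬ of 1 = 0 (operand ≠ 0)
(not ((p2 ∧ not p3) → p3) ∧ p2) = min(0, 0.64) = 0
(((p4 → p4) ∧ not (p1 ∨ p4)) → (not ((p2 ∧ not p3) → p3) ∧ p2)): 0 ≤ 0, so result = 1
not p3: Gödel ¬ of 0.6 = 0 (operand ≠ 0)
(p2 ∧ not p3) = min(0.64, 0) = 0
((p2 ∧ not p3) → p3): 0 ≤ 0.6, so result = 1
not ((p2 ∧ not p3) → p3): Gödel ¬ of 1 = 0 (operand ≠ 0)
(not ((p2 ∧ not p3) → p3) ∧ p2) = min(0, 0.64) = 0
(p4 → p4): 0.68 ≤ 0.68, so result = 1
(p1 ∨ p4) = max(0.2, 0.68) = 0.68
not (p1 ∨ p4): Gödel ¬ of 0.68 = 0 (operand ≠ 0)
((p4 → p4) ∧ not (p1 ∨ p4)) = min(1, 0) = 0
((not ((p2 ∧ not p3) → p3) ∧ p2) → ((p4 → p4) ∧ not (p1 ∨ p4))): 0 ≤ 0, so result = 1
((((p4 → p4) ∧ not (p1 ∨ p4)) → (not ((p2 ∧ not p3) → p3) ∧ p2)) ∨ ((not ((p2 ∧ not p3) → p3) ∧ p2) → ((p4 → p4) ∧ not (p1 ∨ p4)))) = max(1, 1) = 1

1.00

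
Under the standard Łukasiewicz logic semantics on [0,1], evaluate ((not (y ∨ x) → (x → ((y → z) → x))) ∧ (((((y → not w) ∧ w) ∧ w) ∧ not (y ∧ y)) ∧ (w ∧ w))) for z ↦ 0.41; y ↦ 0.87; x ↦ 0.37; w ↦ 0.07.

(y ∨ x) = max(0.87, 0.37) = 0.87
not (y ∨ x): Łukasiewicz ¬ gives 1 − 0.87 = 0.13
(y → z): min(1, 1 − 0.87 + 0.41) = 0.54
((y → z) → x): min(1, 1 − 0.54 + 0.37) = 0.83
(x → ((y → z) → x)): min(1, 1 − 0.37 + 0.83) = 1
(not (y ∨ x) → (x → ((y → z) → x))): min(1, 1 − 0.13 + 1) = 1
not w: Łukasiewicz ¬ gives 1 − 0.07 = 0.93
(y → not w): min(1, 1 − 0.87 + 0.93) = 1
((y → not w) ∧ w) = min(1, 0.07) = 0.07
(((y → not w) ∧ w) ∧ w) = min(0.07, 0.07) = 0.07
(y ∧ y) = min(0.87, 0.87) = 0.87
not (y ∧ y): Łukasiewicz ¬ gives 1 − 0.87 = 0.13
((((y → not w) ∧ w) ∧ w) ∧ not (y ∧ y)) = min(0.07, 0.13) = 0.07
(w ∧ w) = min(0.07, 0.07) = 0.07
(((((y → not w) ∧ w) ∧ w) ∧ not (y ∧ y)) ∧ (w ∧ w)) = min(0.07, 0.07) = 0.07
((not (y ∨ x) → (x → ((y → z) → x))) ∧ (((((y → not w) ∧ w) ∧ w) ∧ not (y ∧ y)) ∧ (w ∧ w))) = min(1, 0.07) = 0.07

0.07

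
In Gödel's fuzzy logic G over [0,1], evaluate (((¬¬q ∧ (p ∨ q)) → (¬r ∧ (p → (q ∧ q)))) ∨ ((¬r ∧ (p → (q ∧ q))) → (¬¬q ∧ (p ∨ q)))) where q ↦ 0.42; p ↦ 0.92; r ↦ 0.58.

¬q: Gödel ¬ of 0.42 = 0 (operand ≠ 0)
¬¬q: Gödel ¬ of 0 = 1 (operand is 0)
(p ∨ q) = max(0.92, 0.42) = 0.92
(¬¬q ∧ (p ∨ q)) = min(1, 0.92) = 0.92
¬r: Gödel ¬ of 0.58 = 0 (operand ≠ 0)
(q ∧ q) = min(0.42, 0.42) = 0.42
(p → (q ∧ q)): 0.92 > 0.42, so result = 0.42
(¬r ∧ (p → (q ∧ q))) = min(0, 0.42) = 0
((¬¬q ∧ (p ∨ q)) → (¬r ∧ (p → (q ∧ q)))): 0.92 > 0, so result = 0
¬r: Gödel ¬ of 0.58 = 0 (operand ≠ 0)
(q ∧ q) = min(0.42, 0.42) = 0.42
(p → (q ∧ q)): 0.92 > 0.42, so result = 0.42
(¬r ∧ (p → (q ∧ q))) = min(0, 0.42) = 0
¬q: Gödel ¬ of 0.42 = 0 (operand ≠ 0)
¬¬q: Gödel ¬ of 0 = 1 (operand is 0)
(p ∨ q) = max(0.92, 0.42) = 0.92
(¬¬q ∧ (p ∨ q)) = min(1, 0.92) = 0.92
((¬r ∧ (p → (q ∧ q))) → (¬¬q ∧ (p ∨ q))): 0 ≤ 0.92, so result = 1
(((¬¬q ∧ (p ∨ q)) → (¬r ∧ (p → (q ∧ q)))) ∨ ((¬r ∧ (p → (q ∧ q))) → (¬¬q ∧ (p ∨ q)))) = max(0, 1) = 1

1.00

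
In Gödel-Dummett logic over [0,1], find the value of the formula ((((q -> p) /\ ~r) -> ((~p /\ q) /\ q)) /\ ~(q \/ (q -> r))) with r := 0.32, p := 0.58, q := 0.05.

(q -> p): 0.05 ≤ 0.58, so result = 1
~r: Gödel ¬ of 0.32 = 0 (operand ≠ 0)
((q -> p) /\ ~r) = min(1, 0) = 0
~p: Gödel ¬ of 0.58 = 0 (operand ≠ 0)
(~p /\ q) = min(0, 0.05) = 0
((~p /\ q) /\ q) = min(0, 0.05) = 0
(((q -> p) /\ ~r) -> ((~p /\ q) /\ q)): 0 ≤ 0, so result = 1
(q -> r): 0.05 ≤ 0.32, so result = 1
(q \/ (q -> r)) = max(0.05, 1) = 1
~(q \/ (q -> r)): Gödel ¬ of 1 = 0 (operand ≠ 0)
((((q -> p) /\ ~r) -> ((~p /\ q) /\ q)) /\ ~(q \/ (q -> r))) = min(1, 0) = 0

0.00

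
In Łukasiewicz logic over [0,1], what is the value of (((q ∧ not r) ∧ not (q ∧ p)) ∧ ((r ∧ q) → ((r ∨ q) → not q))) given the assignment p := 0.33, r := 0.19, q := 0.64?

not r: Łukasiewicz ¬ gives 1 − 0.19 = 0.81
(q ∧ not r) = min(0.64, 0.81) = 0.64
(q ∧ p) = min(0.64, 0.33) = 0.33
not (q ∧ p): Łukasiewicz ¬ gives 1 − 0.33 = 0.67
((q ∧ not r) ∧ not (q ∧ p)) = min(0.64, 0.67) = 0.64
(r ∧ q) = min(0.19, 0.64) = 0.19
(r ∨ q) = max(0.19, 0.64) = 0.64
not q: Łukasiewicz ¬ gives 1 − 0.64 = 0.36
((r ∨ q) → not q): min(1, 1 − 0.64 + 0.36) = 0.72
((r ∧ q) → ((r ∨ q) → not q)): min(1, 1 − 0.19 + 0.72) = 1
(((q ∧ not r) ∧ not (q ∧ p)) ∧ ((r ∧ q) → ((r ∨ q) → not q))) = min(0.64, 1) = 0.64

0.64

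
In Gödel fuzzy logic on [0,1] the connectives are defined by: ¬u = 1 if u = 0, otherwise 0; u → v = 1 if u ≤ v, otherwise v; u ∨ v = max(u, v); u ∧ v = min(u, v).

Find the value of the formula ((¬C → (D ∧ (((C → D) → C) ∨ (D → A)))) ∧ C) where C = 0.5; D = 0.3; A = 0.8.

¬C: Gödel ¬ of 0.5 = 0 (operand ≠ 0)
(C → D): 0.5 > 0.3, so result = 0.3
((C → D) → C): 0.3 ≤ 0.5, so result = 1
(D → A): 0.3 ≤ 0.8, so result = 1
(((C → D) → C) ∨ (D → A)) = max(1, 1) = 1
(D ∧ (((C → D) → C) ∨ (D → A))) = min(0.3, 1) = 0.3
(¬C → (D ∧ (((C → D) → C) ∨ (D → A)))): 0 ≤ 0.3, so result = 1
((¬C → (D ∧ (((C → D) → C) ∨ (D → A)))) ∧ C) = min(1, 0.5) = 0.5

0.50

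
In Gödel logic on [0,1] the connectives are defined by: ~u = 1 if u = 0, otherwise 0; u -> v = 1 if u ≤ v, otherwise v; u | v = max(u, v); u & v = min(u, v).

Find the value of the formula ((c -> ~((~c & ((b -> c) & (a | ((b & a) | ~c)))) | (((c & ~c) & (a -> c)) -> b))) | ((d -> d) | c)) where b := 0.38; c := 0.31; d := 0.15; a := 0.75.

~c: Gödel ¬ of 0.31 = 0 (operand ≠ 0)
(b -> c): 0.38 > 0.31, so result = 0.31
(b & a) = min(0.38, 0.75) = 0.38
~c: Gödel ¬ of 0.31 = 0 (operand ≠ 0)
((b & a) | ~c) = max(0.38, 0) = 0.38
(a | ((b & a) | ~c)) = max(0.75, 0.38) = 0.75
((b -> c) & (a | ((b & a) | ~c))) = min(0.31, 0.75) = 0.31
(~c & ((b -> c) & (a | ((b & a) | ~c)))) = min(0, 0.31) = 0
~c: Gödel ¬ of 0.31 = 0 (operand ≠ 0)
(c & ~c) = min(0.31, 0) = 0
(a -> c): 0.75 > 0.31, so result = 0.31
((c & ~c) & (a -> c)) = min(0, 0.31) = 0
(((c & ~c) & (a -> c)) -> b): 0 ≤ 0.38, so result = 1
((~c & ((b -> c) & (a | ((b & a) | ~c)))) | (((c & ~c) & (a -> c)) -> b)) = max(0, 1) = 1
~((~c & ((b -> c) & (a | ((b & a) | ~c)))) | (((c & ~c) & (a -> c)) -> b)): Gödel ¬ of 1 = 0 (operand ≠ 0)
(c -> ~((~c & ((b -> c) & (a | ((b & a) | ~c)))) | (((c & ~c) & (a -> c)) -> b))): 0.31 > 0, so result = 0
(d -> d): 0.15 ≤ 0.15, so result = 1
((d -> d) | c) = max(1, 0.31) = 1
((c -> ~((~c & ((b -> c) & (a | ((b & a) | ~c)))) | (((c & ~c) & (a -> c)) -> b))) | ((d -> d) | c)) = max(0, 1) = 1

1.00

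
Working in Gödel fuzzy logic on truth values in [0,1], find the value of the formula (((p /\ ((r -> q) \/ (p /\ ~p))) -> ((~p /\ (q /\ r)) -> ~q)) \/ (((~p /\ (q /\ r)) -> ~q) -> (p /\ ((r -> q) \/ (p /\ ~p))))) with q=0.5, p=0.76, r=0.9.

(r -> q): 0.9 > 0.5, so result = 0.5
~p: Gödel ¬ of 0.76 = 0 (operand ≠ 0)
(p /\ ~p) = min(0.76, 0) = 0
((r -> q) \/ (p /\ ~p)) = max(0.5, 0) = 0.5
(p /\ ((r -> q) \/ (p /\ ~p))) = min(0.76, 0.5) = 0.5
~p: Gödel ¬ of 0.76 = 0 (operand ≠ 0)
(q /\ r) = min(0.5, 0.9) = 0.5
(~p /\ (q /\ r)) = min(0, 0.5) = 0
~q: Gödel ¬ of 0.5 = 0 (operand ≠ 0)
((~p /\ (q /\ r)) -> ~q): 0 ≤ 0, so result = 1
((p /\ ((r -> q) \/ (p /\ ~p))) -> ((~p /\ (q /\ r)) -> ~q)): 0.5 ≤ 1, so result = 1
~p: Gödel ¬ of 0.76 = 0 (operand ≠ 0)
(q /\ r) = min(0.5, 0.9) = 0.5
(~p /\ (q /\ r)) = min(0, 0.5) = 0
~q: Gödel ¬ of 0.5 = 0 (operand ≠ 0)
((~p /\ (q /\ r)) -> ~q): 0 ≤ 0, so result = 1
(r -> q): 0.9 > 0.5, so result = 0.5
~p: Gödel ¬ of 0.76 = 0 (operand ≠ 0)
(p /\ ~p) = min(0.76, 0) = 0
((r -> q) \/ (p /\ ~p)) = max(0.5, 0) = 0.5
(p /\ ((r -> q) \/ (p /\ ~p))) = min(0.76, 0.5) = 0.5
(((~p /\ (q /\ r)) -> ~q) -> (p /\ ((r -> q) \/ (p /\ ~p)))): 1 > 0.5, so result = 0.5
(((p /\ ((r -> q) \/ (p /\ ~p))) -> ((~p /\ (q /\ r)) -> ~q)) \/ (((~p /\ (q /\ r)) -> ~q) -> (p /\ ((r -> q) \/ (p /\ ~p))))) = max(1, 0.5) = 1

1.00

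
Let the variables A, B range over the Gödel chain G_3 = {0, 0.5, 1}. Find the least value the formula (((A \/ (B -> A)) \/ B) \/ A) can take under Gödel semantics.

The minimum is attained at A = 0, B = 0.5:
  (B -> A): 0.5 > 0, so result = 0
  (A \/ (B -> A)) = max(0, 0) = 0
  ((A \/ (B -> A)) \/ B) = max(0, 0.5) = 0.5
  (((A \/ (B -> A)) \/ B) \/ A) = max(0.5, 0) = 0.5
Checking all 9 assignments confirms none give a value below 0.50.

0.50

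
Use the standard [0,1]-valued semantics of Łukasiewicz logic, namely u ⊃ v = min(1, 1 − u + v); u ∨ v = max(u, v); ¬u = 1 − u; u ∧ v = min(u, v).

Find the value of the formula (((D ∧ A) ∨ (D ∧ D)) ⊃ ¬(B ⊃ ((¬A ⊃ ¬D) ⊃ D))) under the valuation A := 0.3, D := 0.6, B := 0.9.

0.40

(D ∧ A) = min(0.6, 0.3) = 0.3
(D ∧ D) = min(0.6, 0.6) = 0.6
((D ∧ A) ∨ (D ∧ D)) = max(0.3, 0.6) = 0.6
¬A: Łukasiewicz ¬ gives 1 − 0.3 = 0.7
¬D: Łukasiewicz ¬ gives 1 − 0.6 = 0.4
(¬A ⊃ ¬D): min(1, 1 − 0.7 + 0.4) = 0.7
((¬A ⊃ ¬D) ⊃ D): min(1, 1 − 0.7 + 0.6) = 0.9
(B ⊃ ((¬A ⊃ ¬D) ⊃ D)): min(1, 1 − 0.9 + 0.9) = 1
¬(B ⊃ ((¬A ⊃ ¬D) ⊃ D)): Łukasiewicz ¬ gives 1 − 1 = 0
(((D ∧ A) ∨ (D ∧ D)) ⊃ ¬(B ⊃ ((¬A ⊃ ¬D) ⊃ D))): min(1, 1 − 0.6 + 0) = 0.4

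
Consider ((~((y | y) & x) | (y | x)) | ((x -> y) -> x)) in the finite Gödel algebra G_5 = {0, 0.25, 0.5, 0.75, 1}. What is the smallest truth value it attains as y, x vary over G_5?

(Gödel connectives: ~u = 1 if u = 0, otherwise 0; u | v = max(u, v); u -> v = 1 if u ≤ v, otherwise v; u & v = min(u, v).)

The minimum is attained at y = 0.25, x = 0.25:
  (y | y) = max(0.25, 0.25) = 0.25
  ((y | y) & x) = min(0.25, 0.25) = 0.25
  ~((y | y) & x): Gödel ¬ of 0.25 = 0 (operand ≠ 0)
  (y | x) = max(0.25, 0.25) = 0.25
  (~((y | y) & x) | (y | x)) = max(0, 0.25) = 0.25
  (x -> y): 0.25 ≤ 0.25, so result = 1
  ((x -> y) -> x): 1 > 0.25, so result = 0.25
  ((~((y | y) & x) | (y | x)) | ((x -> y) -> x)) = max(0.25, 0.25) = 0.25
Checking all 25 assignments confirms none give a value below 0.25.

0.25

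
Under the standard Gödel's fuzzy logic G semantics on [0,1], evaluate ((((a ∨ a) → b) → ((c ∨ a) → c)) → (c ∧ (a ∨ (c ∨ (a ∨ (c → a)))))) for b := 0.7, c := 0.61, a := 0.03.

0.61

(a ∨ a) = max(0.03, 0.03) = 0.03
((a ∨ a) → b): 0.03 ≤ 0.7, so result = 1
(c ∨ a) = max(0.61, 0.03) = 0.61
((c ∨ a) → c): 0.61 ≤ 0.61, so result = 1
(((a ∨ a) → b) → ((c ∨ a) → c)): 1 ≤ 1, so result = 1
(c → a): 0.61 > 0.03, so result = 0.03
(a ∨ (c → a)) = max(0.03, 0.03) = 0.03
(c ∨ (a ∨ (c → a))) = max(0.61, 0.03) = 0.61
(a ∨ (c ∨ (a ∨ (c → a)))) = max(0.03, 0.61) = 0.61
(c ∧ (a ∨ (c ∨ (a ∨ (c → a))))) = min(0.61, 0.61) = 0.61
((((a ∨ a) → b) → ((c ∨ a) → c)) → (c ∧ (a ∨ (c ∨ (a ∨ (c → a)))))): 1 > 0.61, so result = 0.61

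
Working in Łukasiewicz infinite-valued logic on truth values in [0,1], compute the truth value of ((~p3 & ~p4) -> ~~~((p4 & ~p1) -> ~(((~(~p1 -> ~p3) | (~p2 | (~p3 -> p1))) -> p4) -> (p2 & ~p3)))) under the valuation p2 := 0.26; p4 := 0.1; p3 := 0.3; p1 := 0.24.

0.30

~p3: Łukasiewicz ¬ gives 1 − 0.3 = 0.7
~p4: Łukasiewicz ¬ gives 1 − 0.1 = 0.9
(~p3 & ~p4) = min(0.7, 0.9) = 0.7
~p1: Łukasiewicz ¬ gives 1 − 0.24 = 0.76
(p4 & ~p1) = min(0.1, 0.76) = 0.1
~p1: Łukasiewicz ¬ gives 1 − 0.24 = 0.76
~p3: Łukasiewicz ¬ gives 1 − 0.3 = 0.7
(~p1 -> ~p3): min(1, 1 − 0.76 + 0.7) = 0.94
~(~p1 -> ~p3): Łukasiewicz ¬ gives 1 − 0.94 = 0.06
~p2: Łukasiewicz ¬ gives 1 − 0.26 = 0.74
~p3: Łukasiewicz ¬ gives 1 − 0.3 = 0.7
(~p3 -> p1): min(1, 1 − 0.7 + 0.24) = 0.54
(~p2 | (~p3 -> p1)) = max(0.74, 0.54) = 0.74
(~(~p1 -> ~p3) | (~p2 | (~p3 -> p1))) = max(0.06, 0.74) = 0.74
((~(~p1 -> ~p3) | (~p2 | (~p3 -> p1))) -> p4): min(1, 1 − 0.74 + 0.1) = 0.36
~p3: Łukasiewicz ¬ gives 1 − 0.3 = 0.7
(p2 & ~p3) = min(0.26, 0.7) = 0.26
(((~(~p1 -> ~p3) | (~p2 | (~p3 -> p1))) -> p4) -> (p2 & ~p3)): min(1, 1 − 0.36 + 0.26) = 0.9
~(((~(~p1 -> ~p3) | (~p2 | (~p3 -> p1))) -> p4) -> (p2 & ~p3)): Łukasiewicz ¬ gives 1 − 0.9 = 0.1
((p4 & ~p1) -> ~(((~(~p1 -> ~p3) | (~p2 | (~p3 -> p1))) -> p4) -> (p2 & ~p3))): min(1, 1 − 0.1 + 0.1) = 1
~((p4 & ~p1) -> ~(((~(~p1 -> ~p3) | (~p2 | (~p3 -> p1))) -> p4) -> (p2 & ~p3))): Łukasiewicz ¬ gives 1 − 1 = 0
~~((p4 & ~p1) -> ~(((~(~p1 -> ~p3) | (~p2 | (~p3 -> p1))) -> p4) -> (p2 & ~p3))): Łukasiewicz ¬ gives 1 − 0 = 1
~~~((p4 & ~p1) -> ~(((~(~p1 -> ~p3) | (~p2 | (~p3 -> p1))) -> p4) -> (p2 & ~p3))): Łukasiewicz ¬ gives 1 − 1 = 0
((~p3 & ~p4) -> ~~~((p4 & ~p1) -> ~(((~(~p1 -> ~p3) | (~p2 | (~p3 -> p1))) -> p4) -> (p2 & ~p3)))): min(1, 1 − 0.7 + 0) = 0.3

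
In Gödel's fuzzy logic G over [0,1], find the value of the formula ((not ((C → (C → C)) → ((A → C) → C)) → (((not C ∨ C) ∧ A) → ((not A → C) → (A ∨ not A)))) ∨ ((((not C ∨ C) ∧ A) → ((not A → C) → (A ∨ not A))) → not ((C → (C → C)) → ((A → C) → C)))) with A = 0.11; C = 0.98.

1.00

(C → C): 0.98 ≤ 0.98, so result = 1
(C → (C → C)): 0.98 ≤ 1, so result = 1
(A → C): 0.11 ≤ 0.98, so result = 1
((A → C) → C): 1 > 0.98, so result = 0.98
((C → (C → C)) → ((A → C) → C)): 1 > 0.98, so result = 0.98
not ((C → (C → C)) → ((A → C) → C)): Gödel ¬ of 0.98 = 0 (operand ≠ 0)
not C: Gödel ¬ of 0.98 = 0 (operand ≠ 0)
(not C ∨ C) = max(0, 0.98) = 0.98
((not C ∨ C) ∧ A) = min(0.98, 0.11) = 0.11
not A: Gödel ¬ of 0.11 = 0 (operand ≠ 0)
(not A → C): 0 ≤ 0.98, so result = 1
not A: Gödel ¬ of 0.11 = 0 (operand ≠ 0)
(A ∨ not A) = max(0.11, 0) = 0.11
((not A → C) → (A ∨ not A)): 1 > 0.11, so result = 0.11
(((not C ∨ C) ∧ A) → ((not A → C) → (A ∨ not A))): 0.11 ≤ 0.11, so result = 1
(not ((C → (C → C)) → ((A → C) → C)) → (((not C ∨ C) ∧ A) → ((not A → C) → (A ∨ not A)))): 0 ≤ 1, so result = 1
not C: Gödel ¬ of 0.98 = 0 (operand ≠ 0)
(not C ∨ C) = max(0, 0.98) = 0.98
((not C ∨ C) ∧ A) = min(0.98, 0.11) = 0.11
not A: Gödel ¬ of 0.11 = 0 (operand ≠ 0)
(not A → C): 0 ≤ 0.98, so result = 1
not A: Gödel ¬ of 0.11 = 0 (operand ≠ 0)
(A ∨ not A) = max(0.11, 0) = 0.11
((not A → C) → (A ∨ not A)): 1 > 0.11, so result = 0.11
(((not C ∨ C) ∧ A) → ((not A → C) → (A ∨ not A))): 0.11 ≤ 0.11, so result = 1
(C → C): 0.98 ≤ 0.98, so result = 1
(C → (C → C)): 0.98 ≤ 1, so result = 1
(A → C): 0.11 ≤ 0.98, so result = 1
((A → C) → C): 1 > 0.98, so result = 0.98
((C → (C → C)) → ((A → C) → C)): 1 > 0.98, so result = 0.98
not ((C → (C → C)) → ((A → C) → C)): Gödel ¬ of 0.98 = 0 (operand ≠ 0)
((((not C ∨ C) ∧ A) → ((not A → C) → (A ∨ not A))) → not ((C → (C → C)) → ((A → C) → C))): 1 > 0, so result = 0
((not ((C → (C → C)) → ((A → C) → C)) → (((not C ∨ C) ∧ A) → ((not A → C) → (A ∨ not A)))) ∨ ((((not C ∨ C) ∧ A) → ((not A → C) → (A ∨ not A))) → not ((C → (C → C)) → ((A → C) → C)))) = max(1, 0) = 1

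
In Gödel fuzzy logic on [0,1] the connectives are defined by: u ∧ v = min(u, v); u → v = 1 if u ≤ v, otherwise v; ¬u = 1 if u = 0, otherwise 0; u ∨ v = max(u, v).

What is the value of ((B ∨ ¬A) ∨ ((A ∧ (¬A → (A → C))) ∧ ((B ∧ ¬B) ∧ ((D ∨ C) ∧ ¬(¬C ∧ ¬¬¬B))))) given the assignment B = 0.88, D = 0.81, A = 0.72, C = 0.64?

¬A: Gödel ¬ of 0.72 = 0 (operand ≠ 0)
(B ∨ ¬A) = max(0.88, 0) = 0.88
¬A: Gödel ¬ of 0.72 = 0 (operand ≠ 0)
(A → C): 0.72 > 0.64, so result = 0.64
(¬A → (A → C)): 0 ≤ 0.64, so result = 1
(A ∧ (¬A → (A → C))) = min(0.72, 1) = 0.72
¬B: Gödel ¬ of 0.88 = 0 (operand ≠ 0)
(B ∧ ¬B) = min(0.88, 0) = 0
(D ∨ C) = max(0.81, 0.64) = 0.81
¬C: Gödel ¬ of 0.64 = 0 (operand ≠ 0)
¬B: Gödel ¬ of 0.88 = 0 (operand ≠ 0)
¬¬B: Gödel ¬ of 0 = 1 (operand is 0)
¬¬¬B: Gödel ¬ of 1 = 0 (operand ≠ 0)
(¬C ∧ ¬¬¬B) = min(0, 0) = 0
¬(¬C ∧ ¬¬¬B): Gödel ¬ of 0 = 1 (operand is 0)
((D ∨ C) ∧ ¬(¬C ∧ ¬¬¬B)) = min(0.81, 1) = 0.81
((B ∧ ¬B) ∧ ((D ∨ C) ∧ ¬(¬C ∧ ¬¬¬B))) = min(0, 0.81) = 0
((A ∧ (¬A → (A → C))) ∧ ((B ∧ ¬B) ∧ ((D ∨ C) ∧ ¬(¬C ∧ ¬¬¬B)))) = min(0.72, 0) = 0
((B ∨ ¬A) ∨ ((A ∧ (¬A → (A → C))) ∧ ((B ∧ ¬B) ∧ ((D ∨ C) ∧ ¬(¬C ∧ ¬¬¬B))))) = max(0.88, 0) = 0.88

0.88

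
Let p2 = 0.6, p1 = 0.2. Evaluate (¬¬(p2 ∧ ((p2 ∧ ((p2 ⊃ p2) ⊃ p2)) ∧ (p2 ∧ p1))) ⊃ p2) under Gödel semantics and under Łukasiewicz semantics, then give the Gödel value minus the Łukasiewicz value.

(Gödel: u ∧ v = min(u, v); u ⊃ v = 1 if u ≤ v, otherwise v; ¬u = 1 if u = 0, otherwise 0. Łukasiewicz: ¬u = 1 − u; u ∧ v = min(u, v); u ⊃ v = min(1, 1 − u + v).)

-0.40

Gödel evaluation:
  (p2 ⊃ p2): 0.6 ≤ 0.6, so result = 1
  ((p2 ⊃ p2) ⊃ p2): 1 > 0.6, so result = 0.6
  (p2 ∧ ((p2 ⊃ p2) ⊃ p2)) = min(0.6, 0.6) = 0.6
  (p2 ∧ p1) = min(0.6, 0.2) = 0.2
  ((p2 ∧ ((p2 ⊃ p2) ⊃ p2)) ∧ (p2 ∧ p1)) = min(0.6, 0.2) = 0.2
  (p2 ∧ ((p2 ∧ ((p2 ⊃ p2) ⊃ p2)) ∧ (p2 ∧ p1))) = min(0.6, 0.2) = 0.2
  ¬(p2 ∧ ((p2 ∧ ((p2 ⊃ p2) ⊃ p2)) ∧ (p2 ∧ p1))): Gödel ¬ of 0.2 = 0 (operand ≠ 0)
  ¬¬(p2 ∧ ((p2 ∧ ((p2 ⊃ p2) ⊃ p2)) ∧ (p2 ∧ p1))): Gödel ¬ of 0 = 1 (operand is 0)
  (¬¬(p2 ∧ ((p2 ∧ ((p2 ⊃ p2) ⊃ p2)) ∧ (p2 ∧ p1))) ⊃ p2): 1 > 0.6, so result = 0.6
  Gödel value = 0.6
Łukasiewicz evaluation:
  (p2 ⊃ p2): min(1, 1 − 0.6 + 0.6) = 1
  ((p2 ⊃ p2) ⊃ p2): min(1, 1 − 1 + 0.6) = 0.6
  (p2 ∧ ((p2 ⊃ p2) ⊃ p2)) = min(0.6, 0.6) = 0.6
  (p2 ∧ p1) = min(0.6, 0.2) = 0.2
  ((p2 ∧ ((p2 ⊃ p2) ⊃ p2)) ∧ (p2 ∧ p1)) = min(0.6, 0.2) = 0.2
  (p2 ∧ ((p2 ∧ ((p2 ⊃ p2) ⊃ p2)) ∧ (p2 ∧ p1))) = min(0.6, 0.2) = 0.2
  ¬(p2 ∧ ((p2 ∧ ((p2 ⊃ p2) ⊃ p2)) ∧ (p2 ∧ p1))): Łukasiewicz ¬ gives 1 − 0.2 = 0.8
  ¬¬(p2 ∧ ((p2 ∧ ((p2 ⊃ p2) ⊃ p2)) ∧ (p2 ∧ p1))): Łukasiewicz ¬ gives 1 − 0.8 = 0.2
  (¬¬(p2 ∧ ((p2 ∧ ((p2 ⊃ p2) ⊃ p2)) ∧ (p2 ∧ p1))) ⊃ p2): min(1, 1 − 0.2 + 0.6) = 1
  Łukasiewicz value = 1
Difference: 0.6 − 1 = -0.40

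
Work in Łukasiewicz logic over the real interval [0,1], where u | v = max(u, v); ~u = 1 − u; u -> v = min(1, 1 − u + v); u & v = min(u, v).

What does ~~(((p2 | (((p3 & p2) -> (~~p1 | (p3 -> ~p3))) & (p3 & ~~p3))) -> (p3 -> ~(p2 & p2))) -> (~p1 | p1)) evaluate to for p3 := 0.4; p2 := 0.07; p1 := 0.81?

(p3 & p2) = min(0.4, 0.07) = 0.07
~p1: Łukasiewicz ¬ gives 1 − 0.81 = 0.19
~~p1: Łukasiewicz ¬ gives 1 − 0.19 = 0.81
~p3: Łukasiewicz ¬ gives 1 − 0.4 = 0.6
(p3 -> ~p3): min(1, 1 − 0.4 + 0.6) = 1
(~~p1 | (p3 -> ~p3)) = max(0.81, 1) = 1
((p3 & p2) -> (~~p1 | (p3 -> ~p3))): min(1, 1 − 0.07 + 1) = 1
~p3: Łukasiewicz ¬ gives 1 − 0.4 = 0.6
~~p3: Łukasiewicz ¬ gives 1 − 0.6 = 0.4
(p3 & ~~p3) = min(0.4, 0.4) = 0.4
(((p3 & p2) -> (~~p1 | (p3 -> ~p3))) & (p3 & ~~p3)) = min(1, 0.4) = 0.4
(p2 | (((p3 & p2) -> (~~p1 | (p3 -> ~p3))) & (p3 & ~~p3))) = max(0.07, 0.4) = 0.4
(p2 & p2) = min(0.07, 0.07) = 0.07
~(p2 & p2): Łukasiewicz ¬ gives 1 − 0.07 = 0.93
(p3 -> ~(p2 & p2)): min(1, 1 − 0.4 + 0.93) = 1
((p2 | (((p3 & p2) -> (~~p1 | (p3 -> ~p3))) & (p3 & ~~p3))) -> (p3 -> ~(p2 & p2))): min(1, 1 − 0.4 + 1) = 1
~p1: Łukasiewicz ¬ gives 1 − 0.81 = 0.19
(~p1 | p1) = max(0.19, 0.81) = 0.81
(((p2 | (((p3 & p2) -> (~~p1 | (p3 -> ~p3))) & (p3 & ~~p3))) -> (p3 -> ~(p2 & p2))) -> (~p1 | p1)): min(1, 1 − 1 + 0.81) = 0.81
~(((p2 | (((p3 & p2) -> (~~p1 | (p3 -> ~p3))) & (p3 & ~~p3))) -> (p3 -> ~(p2 & p2))) -> (~p1 | p1)): Łukasiewicz ¬ gives 1 − 0.81 = 0.19
~~(((p2 | (((p3 & p2) -> (~~p1 | (p3 -> ~p3))) & (p3 & ~~p3))) -> (p3 -> ~(p2 & p2))) -> (~p1 | p1)): Łukasiewicz ¬ gives 1 − 0.19 = 0.81

0.81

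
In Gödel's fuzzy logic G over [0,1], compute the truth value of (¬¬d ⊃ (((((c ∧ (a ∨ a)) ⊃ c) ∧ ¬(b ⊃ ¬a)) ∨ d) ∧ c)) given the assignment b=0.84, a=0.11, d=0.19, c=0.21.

0.21

¬d: Gödel ¬ of 0.19 = 0 (operand ≠ 0)
¬¬d: Gödel ¬ of 0 = 1 (operand is 0)
(a ∨ a) = max(0.11, 0.11) = 0.11
(c ∧ (a ∨ a)) = min(0.21, 0.11) = 0.11
((c ∧ (a ∨ a)) ⊃ c): 0.11 ≤ 0.21, so result = 1
¬a: Gödel ¬ of 0.11 = 0 (operand ≠ 0)
(b ⊃ ¬a): 0.84 > 0, so result = 0
¬(b ⊃ ¬a): Gödel ¬ of 0 = 1 (operand is 0)
(((c ∧ (a ∨ a)) ⊃ c) ∧ ¬(b ⊃ ¬a)) = min(1, 1) = 1
((((c ∧ (a ∨ a)) ⊃ c) ∧ ¬(b ⊃ ¬a)) ∨ d) = max(1, 0.19) = 1
(((((c ∧ (a ∨ a)) ⊃ c) ∧ ¬(b ⊃ ¬a)) ∨ d) ∧ c) = min(1, 0.21) = 0.21
(¬¬d ⊃ (((((c ∧ (a ∨ a)) ⊃ c) ∧ ¬(b ⊃ ¬a)) ∨ d) ∧ c)): 1 > 0.21, so result = 0.21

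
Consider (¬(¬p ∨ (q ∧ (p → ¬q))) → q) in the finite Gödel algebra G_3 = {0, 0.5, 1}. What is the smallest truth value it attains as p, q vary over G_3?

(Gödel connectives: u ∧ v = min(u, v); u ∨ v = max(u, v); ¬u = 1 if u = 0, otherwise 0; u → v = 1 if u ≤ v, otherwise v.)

The minimum is attained at p = 0.5, q = 0:
  ¬p: Gödel ¬ of 0.5 = 0 (operand ≠ 0)
  ¬q: Gödel ¬ of 0 = 1 (operand is 0)
  (p → ¬q): 0.5 ≤ 1, so result = 1
  (q ∧ (p → ¬q)) = min(0, 1) = 0
  (¬p ∨ (q ∧ (p → ¬q))) = max(0, 0) = 0
  ¬(¬p ∨ (q ∧ (p → ¬q))): Gödel ¬ of 0 = 1 (operand is 0)
  (¬(¬p ∨ (q ∧ (p → ¬q))) → q): 1 > 0, so result = 0
Checking all 9 assignments confirms none give a value below 0.00.

0.00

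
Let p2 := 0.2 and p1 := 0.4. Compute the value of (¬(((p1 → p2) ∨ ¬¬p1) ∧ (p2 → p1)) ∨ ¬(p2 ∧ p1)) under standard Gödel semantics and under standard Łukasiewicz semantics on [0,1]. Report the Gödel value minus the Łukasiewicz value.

Gödel evaluation:
  (p1 → p2): 0.4 > 0.2, so result = 0.2
  ¬p1: Gödel ¬ of 0.4 = 0 (operand ≠ 0)
  ¬¬p1: Gödel ¬ of 0 = 1 (operand is 0)
  ((p1 → p2) ∨ ¬¬p1) = max(0.2, 1) = 1
  (p2 → p1): 0.2 ≤ 0.4, so result = 1
  (((p1 → p2) ∨ ¬¬p1) ∧ (p2 → p1)) = min(1, 1) = 1
  ¬(((p1 → p2) ∨ ¬¬p1) ∧ (p2 → p1)): Gödel ¬ of 1 = 0 (operand ≠ 0)
  (p2 ∧ p1) = min(0.2, 0.4) = 0.2
  ¬(p2 ∧ p1): Gödel ¬ of 0.2 = 0 (operand ≠ 0)
  (¬(((p1 → p2) ∨ ¬¬p1) ∧ (p2 → p1)) ∨ ¬(p2 ∧ p1)) = max(0, 0) = 0
  Gödel value = 0
Łukasiewicz evaluation:
  (p1 → p2): min(1, 1 − 0.4 + 0.2) = 0.8
  ¬p1: Łukasiewicz ¬ gives 1 − 0.4 = 0.6
  ¬¬p1: Łukasiewicz ¬ gives 1 − 0.6 = 0.4
  ((p1 → p2) ∨ ¬¬p1) = max(0.8, 0.4) = 0.8
  (p2 → p1): min(1, 1 − 0.2 + 0.4) = 1
  (((p1 → p2) ∨ ¬¬p1) ∧ (p2 → p1)) = min(0.8, 1) = 0.8
  ¬(((p1 → p2) ∨ ¬¬p1) ∧ (p2 → p1)): Łukasiewicz ¬ gives 1 − 0.8 = 0.2
  (p2 ∧ p1) = min(0.2, 0.4) = 0.2
  ¬(p2 ∧ p1): Łukasiewicz ¬ gives 1 − 0.2 = 0.8
  (¬(((p1 → p2) ∨ ¬¬p1) ∧ (p2 → p1)) ∨ ¬(p2 ∧ p1)) = max(0.2, 0.8) = 0.8
  Łukasiewicz value = 0.8
Difference: 0 − 0.8 = -0.80

-0.80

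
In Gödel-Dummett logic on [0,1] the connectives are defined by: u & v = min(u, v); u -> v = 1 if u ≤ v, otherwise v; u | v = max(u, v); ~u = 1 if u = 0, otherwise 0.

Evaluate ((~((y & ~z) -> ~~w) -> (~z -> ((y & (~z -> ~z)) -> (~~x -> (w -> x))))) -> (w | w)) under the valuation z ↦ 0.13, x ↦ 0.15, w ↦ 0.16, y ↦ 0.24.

0.16

~z: Gödel ¬ of 0.13 = 0 (operand ≠ 0)
(y & ~z) = min(0.24, 0) = 0
~w: Gödel ¬ of 0.16 = 0 (operand ≠ 0)
~~w: Gödel ¬ of 0 = 1 (operand is 0)
((y & ~z) -> ~~w): 0 ≤ 1, so result = 1
~((y & ~z) -> ~~w): Gödel ¬ of 1 = 0 (operand ≠ 0)
~z: Gödel ¬ of 0.13 = 0 (operand ≠ 0)
~z: Gödel ¬ of 0.13 = 0 (operand ≠ 0)
~z: Gödel ¬ of 0.13 = 0 (operand ≠ 0)
(~z -> ~z): 0 ≤ 0, so result = 1
(y & (~z -> ~z)) = min(0.24, 1) = 0.24
~x: Gödel ¬ of 0.15 = 0 (operand ≠ 0)
~~x: Gödel ¬ of 0 = 1 (operand is 0)
(w -> x): 0.16 > 0.15, so result = 0.15
(~~x -> (w -> x)): 1 > 0.15, so result = 0.15
((y & (~z -> ~z)) -> (~~x -> (w -> x))): 0.24 > 0.15, so result = 0.15
(~z -> ((y & (~z -> ~z)) -> (~~x -> (w -> x)))): 0 ≤ 0.15, so result = 1
(~((y & ~z) -> ~~w) -> (~z -> ((y & (~z -> ~z)) -> (~~x -> (w -> x))))): 0 ≤ 1, so result = 1
(w | w) = max(0.16, 0.16) = 0.16
((~((y & ~z) -> ~~w) -> (~z -> ((y & (~z -> ~z)) -> (~~x -> (w -> x))))) -> (w | w)): 1 > 0.16, so result = 0.16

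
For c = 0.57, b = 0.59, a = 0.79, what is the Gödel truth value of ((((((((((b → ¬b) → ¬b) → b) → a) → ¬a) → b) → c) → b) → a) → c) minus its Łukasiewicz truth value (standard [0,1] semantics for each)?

-0.21

Gödel evaluation:
  ¬b: Gödel ¬ of 0.59 = 0 (operand ≠ 0)
  (b → ¬b): 0.59 > 0, so result = 0
  ¬b: Gödel ¬ of 0.59 = 0 (operand ≠ 0)
  ((b → ¬b) → ¬b): 0 ≤ 0, so result = 1
  (((b → ¬b) → ¬b) → b): 1 > 0.59, so result = 0.59
  ((((b → ¬b) → ¬b) → b) → a): 0.59 ≤ 0.79, so result = 1
  ¬a: Gödel ¬ of 0.79 = 0 (operand ≠ 0)
  (((((b → ¬b) → ¬b) → b) → a) → ¬a): 1 > 0, so result = 0
  ((((((b → ¬b) → ¬b) → b) → a) → ¬a) → b): 0 ≤ 0.59, so result = 1
  (((((((b → ¬b) → ¬b) → b) → a) → ¬a) → b) → c): 1 > 0.57, so result = 0.57
  ((((((((b → ¬b) → ¬b) → b) → a) → ¬a) → b) → c) → b): 0.57 ≤ 0.59, so result = 1
  (((((((((b → ¬b) → ¬b) → b) → a) → ¬a) → b) → c) → b) → a): 1 > 0.79, so result = 0.79
  ((((((((((b → ¬b) → ¬b) → b) → a) → ¬a) → b) → c) → b) → a) → c): 0.79 > 0.57, so result = 0.57
  Gödel value = 0.57
Łukasiewicz evaluation:
  ¬b: Łukasiewicz ¬ gives 1 − 0.59 = 0.41
  (b → ¬b): min(1, 1 − 0.59 + 0.41) = 0.82
  ¬b: Łukasiewicz ¬ gives 1 − 0.59 = 0.41
  ((b → ¬b) → ¬b): min(1, 1 − 0.82 + 0.41) = 0.59
  (((b → ¬b) → ¬b) → b): min(1, 1 − 0.59 + 0.59) = 1
  ((((b → ¬b) → ¬b) → b) → a): min(1, 1 − 1 + 0.79) = 0.79
  ¬a: Łukasiewicz ¬ gives 1 − 0.79 = 0.21
  (((((b → ¬b) → ¬b) → b) → a) → ¬a): min(1, 1 − 0.79 + 0.21) = 0.42
  ((((((b → ¬b) → ¬b) → b) → a) → ¬a) → b): min(1, 1 − 0.42 + 0.59) = 1
  (((((((b → ¬b) → ¬b) → b) → a) → ¬a) → b) → c): min(1, 1 − 1 + 0.57) = 0.57
  ((((((((b → ¬b) → ¬b) → b) → a) → ¬a) → b) → c) → b): min(1, 1 − 0.57 + 0.59) = 1
  (((((((((b → ¬b) → ¬b) → b) → a) → ¬a) → b) → c) → b) → a): min(1, 1 − 1 + 0.79) = 0.79
  ((((((((((b → ¬b) → ¬b) → b) → a) → ¬a) → b) → c) → b) → a) → c): min(1, 1 − 0.79 + 0.57) = 0.78
  Łukasiewicz value = 0.78
Difference: 0.57 − 0.78 = -0.21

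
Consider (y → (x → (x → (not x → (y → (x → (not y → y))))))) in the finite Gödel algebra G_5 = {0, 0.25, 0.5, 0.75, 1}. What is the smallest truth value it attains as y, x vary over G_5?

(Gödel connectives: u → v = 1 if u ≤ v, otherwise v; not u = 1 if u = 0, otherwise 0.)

1.00

Every assignment gives 1. For instance at y = 0, x = 0:
  not x: Gödel ¬ of 0 = 1 (operand is 0)
  not y: Gödel ¬ of 0 = 1 (operand is 0)
  (not y → y): 1 > 0, so result = 0
  (x → (not y → y)): 0 ≤ 0, so result = 1
  (y → (x → (not y → y))): 0 ≤ 1, so result = 1
  (not x → (y → (x → (not y → y)))): 1 ≤ 1, so result = 1
  (x → (not x → (y → (x → (not y → y))))): 0 ≤ 1, so result = 1
  (x → (x → (not x → (y → (x → (not y → y)))))): 0 ≤ 1, so result = 1
  (y → (x → (x → (not x → (y → (x → (not y → y))))))): 0 ≤ 1, so result = 1
All 25 assignments give value 1 — the formula is a G_5-tautology.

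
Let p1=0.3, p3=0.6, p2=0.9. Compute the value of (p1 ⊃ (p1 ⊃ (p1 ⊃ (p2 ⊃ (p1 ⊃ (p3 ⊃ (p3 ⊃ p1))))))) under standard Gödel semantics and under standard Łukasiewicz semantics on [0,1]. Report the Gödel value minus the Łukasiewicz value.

Gödel evaluation:
  (p3 ⊃ p1): 0.6 > 0.3, so result = 0.3
  (p3 ⊃ (p3 ⊃ p1)): 0.6 > 0.3, so result = 0.3
  (p1 ⊃ (p3 ⊃ (p3 ⊃ p1))): 0.3 ≤ 0.3, so result = 1
  (p2 ⊃ (p1 ⊃ (p3 ⊃ (p3 ⊃ p1)))): 0.9 ≤ 1, so result = 1
  (p1 ⊃ (p2 ⊃ (p1 ⊃ (p3 ⊃ (p3 ⊃ p1))))): 0.3 ≤ 1, so result = 1
  (p1 ⊃ (p1 ⊃ (p2 ⊃ (p1 ⊃ (p3 ⊃ (p3 ⊃ p1)))))): 0.3 ≤ 1, so result = 1
  (p1 ⊃ (p1 ⊃ (p1 ⊃ (p2 ⊃ (p1 ⊃ (p3 ⊃ (p3 ⊃ p1))))))): 0.3 ≤ 1, so result = 1
  Gödel value = 1
Łukasiewicz evaluation:
  (p3 ⊃ p1): min(1, 1 − 0.6 + 0.3) = 0.7
  (p3 ⊃ (p3 ⊃ p1)): min(1, 1 − 0.6 + 0.7) = 1
  (p1 ⊃ (p3 ⊃ (p3 ⊃ p1))): min(1, 1 − 0.3 + 1) = 1
  (p2 ⊃ (p1 ⊃ (p3 ⊃ (p3 ⊃ p1)))): min(1, 1 − 0.9 + 1) = 1
  (p1 ⊃ (p2 ⊃ (p1 ⊃ (p3 ⊃ (p3 ⊃ p1))))): min(1, 1 − 0.3 + 1) = 1
  (p1 ⊃ (p1 ⊃ (p2 ⊃ (p1 ⊃ (p3 ⊃ (p3 ⊃ p1)))))): min(1, 1 − 0.3 + 1) = 1
  (p1 ⊃ (p1 ⊃ (p1 ⊃ (p2 ⊃ (p1 ⊃ (p3 ⊃ (p3 ⊃ p1))))))): min(1, 1 − 0.3 + 1) = 1
  Łukasiewicz value = 1
Difference: 1 − 1 = 0.00

0.00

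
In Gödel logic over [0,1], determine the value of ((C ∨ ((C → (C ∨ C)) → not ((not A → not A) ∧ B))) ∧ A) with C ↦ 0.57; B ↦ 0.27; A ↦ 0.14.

0.14

(C ∨ C) = max(0.57, 0.57) = 0.57
(C → (C ∨ C)): 0.57 ≤ 0.57, so result = 1
not A: Gödel ¬ of 0.14 = 0 (operand ≠ 0)
not A: Gödel ¬ of 0.14 = 0 (operand ≠ 0)
(not A → not A): 0 ≤ 0, so result = 1
((not A → not A) ∧ B) = min(1, 0.27) = 0.27
not ((not A → not A) ∧ B): Gödel ¬ of 0.27 = 0 (operand ≠ 0)
((C → (C ∨ C)) → not ((not A → not A) ∧ B)): 1 > 0, so result = 0
(C ∨ ((C → (C ∨ C)) → not ((not A → not A) ∧ B))) = max(0.57, 0) = 0.57
((C ∨ ((C → (C ∨ C)) → not ((not A → not A) ∧ B))) ∧ A) = min(0.57, 0.14) = 0.14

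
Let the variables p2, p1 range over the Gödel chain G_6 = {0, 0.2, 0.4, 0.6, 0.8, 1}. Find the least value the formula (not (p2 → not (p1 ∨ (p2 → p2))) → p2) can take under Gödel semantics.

The minimum is attained at p2 = 0.2, p1 = 0:
  (p2 → p2): 0.2 ≤ 0.2, so result = 1
  (p1 ∨ (p2 → p2)) = max(0, 1) = 1
  not (p1 ∨ (p2 → p2)): Gödel ¬ of 1 = 0 (operand ≠ 0)
  (p2 → not (p1 ∨ (p2 → p2))): 0.2 > 0, so result = 0
  not (p2 → not (p1 ∨ (p2 → p2))): Gödel ¬ of 0 = 1 (operand is 0)
  (not (p2 → not (p1 ∨ (p2 → p2))) → p2): 1 > 0.2, so result = 0.2
Checking all 36 assignments confirms none give a value below 0.20.

0.20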